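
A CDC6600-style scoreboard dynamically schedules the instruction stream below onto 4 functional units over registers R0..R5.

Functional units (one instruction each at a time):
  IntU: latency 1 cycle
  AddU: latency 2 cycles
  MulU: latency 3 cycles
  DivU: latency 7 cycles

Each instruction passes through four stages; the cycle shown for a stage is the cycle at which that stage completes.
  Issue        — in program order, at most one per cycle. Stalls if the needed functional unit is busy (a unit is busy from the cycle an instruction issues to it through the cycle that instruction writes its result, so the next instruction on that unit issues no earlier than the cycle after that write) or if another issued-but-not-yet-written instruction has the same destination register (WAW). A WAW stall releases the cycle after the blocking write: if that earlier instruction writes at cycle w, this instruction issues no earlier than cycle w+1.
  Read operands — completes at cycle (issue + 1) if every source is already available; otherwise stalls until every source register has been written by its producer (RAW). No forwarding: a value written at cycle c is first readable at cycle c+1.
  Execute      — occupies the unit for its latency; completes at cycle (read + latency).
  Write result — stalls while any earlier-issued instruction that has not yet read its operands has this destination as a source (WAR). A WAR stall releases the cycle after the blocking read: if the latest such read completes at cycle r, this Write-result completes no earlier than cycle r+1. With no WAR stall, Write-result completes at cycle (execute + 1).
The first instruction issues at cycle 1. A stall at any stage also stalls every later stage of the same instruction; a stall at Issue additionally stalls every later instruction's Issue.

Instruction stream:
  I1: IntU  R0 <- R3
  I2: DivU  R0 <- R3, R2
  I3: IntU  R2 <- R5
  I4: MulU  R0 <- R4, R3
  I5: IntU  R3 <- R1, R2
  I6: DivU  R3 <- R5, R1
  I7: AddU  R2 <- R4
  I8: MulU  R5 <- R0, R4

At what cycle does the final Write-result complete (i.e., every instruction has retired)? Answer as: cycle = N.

cycle = 29

I1: IS=1 RO=2 EX=3 WR=4
I2: IS=5 RO=6 EX=13 WR=14  [WAW R0: wait I1 write@4]
I3: IS=6 RO=7 EX=8 WR=9
I4: IS=15 RO=16 EX=19 WR=20  [WAW R0: wait I2 write@14]
I5: IS=16 RO=17 EX=18 WR=19
I6: IS=20 RO=21 EX=28 WR=29  [WAW R3: wait I5 write@19]
I7: IS=21 RO=22 EX=24 WR=25
I8: IS=22 RO=23 EX=26 WR=27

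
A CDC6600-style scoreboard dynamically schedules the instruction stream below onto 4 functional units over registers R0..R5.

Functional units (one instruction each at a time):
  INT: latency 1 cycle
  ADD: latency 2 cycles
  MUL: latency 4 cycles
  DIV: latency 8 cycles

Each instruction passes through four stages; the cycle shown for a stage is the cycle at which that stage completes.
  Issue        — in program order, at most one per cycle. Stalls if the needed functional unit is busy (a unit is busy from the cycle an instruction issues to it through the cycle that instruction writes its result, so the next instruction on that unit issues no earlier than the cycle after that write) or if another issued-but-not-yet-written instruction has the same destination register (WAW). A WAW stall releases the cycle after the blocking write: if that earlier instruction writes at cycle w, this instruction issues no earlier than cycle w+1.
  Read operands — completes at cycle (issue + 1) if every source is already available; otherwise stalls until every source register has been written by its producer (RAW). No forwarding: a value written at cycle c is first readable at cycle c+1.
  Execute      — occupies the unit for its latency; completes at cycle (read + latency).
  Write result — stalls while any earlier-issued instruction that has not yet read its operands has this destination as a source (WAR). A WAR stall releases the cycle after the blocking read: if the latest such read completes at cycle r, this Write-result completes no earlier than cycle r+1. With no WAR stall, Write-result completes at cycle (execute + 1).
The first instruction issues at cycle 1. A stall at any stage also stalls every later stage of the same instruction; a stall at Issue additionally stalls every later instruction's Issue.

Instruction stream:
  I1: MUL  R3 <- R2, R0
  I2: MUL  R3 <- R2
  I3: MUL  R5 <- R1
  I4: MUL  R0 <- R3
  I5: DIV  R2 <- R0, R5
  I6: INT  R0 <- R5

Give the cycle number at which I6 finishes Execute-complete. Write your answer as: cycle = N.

cycle = 31

cycle 1: I1 issues→MUL
cycle 2: I1 reads
cycle 6: I1 exec-done
cycle 7: I1 writes R3
cycle 8: I2 issues→MUL
cycle 9: I2 reads
cycle 13: I2 exec-done
cycle 14: I2 writes R3
cycle 15: I3 issues→MUL
cycle 16: I3 reads
cycle 20: I3 exec-done
cycle 21: I3 writes R5
cycle 22: I4 issues→MUL
cycle 23: I4 reads, I5 issues→DIV
cycle 27: I4 exec-done
cycle 28: I4 writes R0
cycle 29: I5 reads, I6 issues→INT
cycle 30: I6 reads
cycle 31: I6 exec-done
cycle 32: I6 writes R0
cycle 37: I5 exec-done
cycle 38: I5 writes R2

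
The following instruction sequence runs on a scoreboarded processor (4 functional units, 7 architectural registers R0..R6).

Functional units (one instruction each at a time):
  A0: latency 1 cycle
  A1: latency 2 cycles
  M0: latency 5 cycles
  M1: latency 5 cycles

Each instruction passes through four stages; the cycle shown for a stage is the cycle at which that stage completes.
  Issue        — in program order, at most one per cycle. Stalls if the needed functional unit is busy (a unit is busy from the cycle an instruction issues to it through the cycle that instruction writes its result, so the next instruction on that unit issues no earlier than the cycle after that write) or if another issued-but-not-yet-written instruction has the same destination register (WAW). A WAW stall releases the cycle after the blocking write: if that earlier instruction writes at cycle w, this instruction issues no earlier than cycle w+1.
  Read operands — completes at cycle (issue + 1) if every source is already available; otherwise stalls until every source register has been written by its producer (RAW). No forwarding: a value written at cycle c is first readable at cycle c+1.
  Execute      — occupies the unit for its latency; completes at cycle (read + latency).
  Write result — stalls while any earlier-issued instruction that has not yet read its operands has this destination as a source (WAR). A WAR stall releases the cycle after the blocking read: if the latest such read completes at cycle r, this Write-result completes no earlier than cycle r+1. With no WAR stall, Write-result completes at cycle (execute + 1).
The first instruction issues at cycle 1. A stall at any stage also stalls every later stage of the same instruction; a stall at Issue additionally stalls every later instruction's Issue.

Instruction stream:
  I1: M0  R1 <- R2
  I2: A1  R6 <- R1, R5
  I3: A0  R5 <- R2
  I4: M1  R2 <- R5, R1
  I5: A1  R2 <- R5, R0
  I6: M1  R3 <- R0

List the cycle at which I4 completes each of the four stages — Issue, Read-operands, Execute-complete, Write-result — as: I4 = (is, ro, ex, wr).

I4 = (4, 11, 16, 17)

I1: IS=1 RO=2 EX=7 WR=8
I2: IS=2 RO=9 EX=11 WR=12  [RAW R1: wait I1 write@8]
I3: IS=3 RO=4 EX=5 WR=10  [WAR R5: wait I2 read@9]
I4: IS=4 RO=11 EX=16 WR=17  [RAW R5: wait I3 write@10]
I5: IS=18 RO=19 EX=21 WR=22  [WAW R2: wait I4 write@17]
I6: IS=19 RO=20 EX=25 WR=26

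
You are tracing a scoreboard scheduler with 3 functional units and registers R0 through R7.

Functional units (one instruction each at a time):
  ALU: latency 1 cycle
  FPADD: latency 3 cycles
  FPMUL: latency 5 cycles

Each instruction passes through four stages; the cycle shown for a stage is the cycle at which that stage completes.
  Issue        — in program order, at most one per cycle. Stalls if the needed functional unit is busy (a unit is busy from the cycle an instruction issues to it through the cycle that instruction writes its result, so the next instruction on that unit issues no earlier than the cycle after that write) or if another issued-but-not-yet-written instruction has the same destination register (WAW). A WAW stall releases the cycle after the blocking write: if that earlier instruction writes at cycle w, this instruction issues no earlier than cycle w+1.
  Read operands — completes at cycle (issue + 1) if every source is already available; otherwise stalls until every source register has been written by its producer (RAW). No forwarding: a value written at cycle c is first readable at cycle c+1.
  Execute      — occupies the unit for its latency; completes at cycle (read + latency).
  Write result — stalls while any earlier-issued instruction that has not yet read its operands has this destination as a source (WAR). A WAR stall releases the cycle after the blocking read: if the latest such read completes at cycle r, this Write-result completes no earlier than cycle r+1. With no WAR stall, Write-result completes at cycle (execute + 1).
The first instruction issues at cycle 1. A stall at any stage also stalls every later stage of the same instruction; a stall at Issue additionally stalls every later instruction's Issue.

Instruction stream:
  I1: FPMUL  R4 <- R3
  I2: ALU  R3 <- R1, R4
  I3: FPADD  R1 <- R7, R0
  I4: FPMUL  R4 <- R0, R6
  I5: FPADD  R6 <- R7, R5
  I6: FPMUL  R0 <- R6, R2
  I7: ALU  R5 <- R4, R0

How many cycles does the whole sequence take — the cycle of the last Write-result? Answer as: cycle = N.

cycle = 27

c1: issue I1 (FPMUL)
c2: I1 read-ops | issue I2 (ALU)
c3: issue I3 (FPADD)
c4: I3 read-ops
c7: I1 finished on FPMUL | I3 finished on FPADD
c8: I1→R4
c9: I2 read-ops | issue I4 (FPMUL)
c10: I2 finished on ALU | I3→R1 | I4 read-ops
c11: I2→R3 | issue I5 (FPADD)
c12: I5 read-ops
c15: I4 finished on FPMUL | I5 finished on FPADD
c16: I4→R4 | I5→R6
c17: issue I6 (FPMUL)
c18: I6 read-ops | issue I7 (ALU)
c23: I6 finished on FPMUL
c24: I6→R0
c25: I7 read-ops
c26: I7 finished on ALU
c27: I7→R5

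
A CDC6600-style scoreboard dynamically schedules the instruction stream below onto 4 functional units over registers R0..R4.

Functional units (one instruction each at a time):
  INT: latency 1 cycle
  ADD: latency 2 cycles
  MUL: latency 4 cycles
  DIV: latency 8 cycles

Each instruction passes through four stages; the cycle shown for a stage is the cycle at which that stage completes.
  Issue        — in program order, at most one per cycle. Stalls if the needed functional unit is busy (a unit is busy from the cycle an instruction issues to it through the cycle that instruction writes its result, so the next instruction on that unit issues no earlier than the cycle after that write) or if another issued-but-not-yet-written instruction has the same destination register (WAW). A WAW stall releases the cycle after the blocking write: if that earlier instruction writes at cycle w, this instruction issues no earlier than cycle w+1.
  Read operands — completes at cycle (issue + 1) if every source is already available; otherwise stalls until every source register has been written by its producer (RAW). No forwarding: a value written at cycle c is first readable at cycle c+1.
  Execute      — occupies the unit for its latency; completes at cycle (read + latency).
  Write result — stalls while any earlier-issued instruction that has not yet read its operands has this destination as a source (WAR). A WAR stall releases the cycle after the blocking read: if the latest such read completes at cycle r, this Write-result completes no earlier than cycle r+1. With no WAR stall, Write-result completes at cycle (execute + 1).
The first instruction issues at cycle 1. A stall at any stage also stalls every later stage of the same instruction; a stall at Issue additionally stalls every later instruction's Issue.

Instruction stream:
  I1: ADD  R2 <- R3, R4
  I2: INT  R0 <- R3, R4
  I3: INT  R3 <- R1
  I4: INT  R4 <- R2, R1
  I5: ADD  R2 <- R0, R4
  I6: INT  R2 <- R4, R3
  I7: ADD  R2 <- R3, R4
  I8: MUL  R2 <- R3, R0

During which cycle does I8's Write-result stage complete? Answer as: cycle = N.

cycle = 33

  I1 | 1 | 2 | 4 | 5
  I2 | 2 | 3 | 4 | 5
  I3 | 6 | 7 | 8 | 9   struct: INT busy until I2 writes@5
  I4 | 10 | 11 | 12 | 13   struct: INT busy until I3 writes@9
  I5 | 11 | 14 | 16 | 17   RAW R4: wait I4 write@13
  I6 | 18 | 19 | 20 | 21   WAW R2: wait I5 write@17
  I7 | 22 | 23 | 25 | 26   WAW R2: wait I6 write@21
  I8 | 27 | 28 | 32 | 33   WAW R2: wait I7 write@26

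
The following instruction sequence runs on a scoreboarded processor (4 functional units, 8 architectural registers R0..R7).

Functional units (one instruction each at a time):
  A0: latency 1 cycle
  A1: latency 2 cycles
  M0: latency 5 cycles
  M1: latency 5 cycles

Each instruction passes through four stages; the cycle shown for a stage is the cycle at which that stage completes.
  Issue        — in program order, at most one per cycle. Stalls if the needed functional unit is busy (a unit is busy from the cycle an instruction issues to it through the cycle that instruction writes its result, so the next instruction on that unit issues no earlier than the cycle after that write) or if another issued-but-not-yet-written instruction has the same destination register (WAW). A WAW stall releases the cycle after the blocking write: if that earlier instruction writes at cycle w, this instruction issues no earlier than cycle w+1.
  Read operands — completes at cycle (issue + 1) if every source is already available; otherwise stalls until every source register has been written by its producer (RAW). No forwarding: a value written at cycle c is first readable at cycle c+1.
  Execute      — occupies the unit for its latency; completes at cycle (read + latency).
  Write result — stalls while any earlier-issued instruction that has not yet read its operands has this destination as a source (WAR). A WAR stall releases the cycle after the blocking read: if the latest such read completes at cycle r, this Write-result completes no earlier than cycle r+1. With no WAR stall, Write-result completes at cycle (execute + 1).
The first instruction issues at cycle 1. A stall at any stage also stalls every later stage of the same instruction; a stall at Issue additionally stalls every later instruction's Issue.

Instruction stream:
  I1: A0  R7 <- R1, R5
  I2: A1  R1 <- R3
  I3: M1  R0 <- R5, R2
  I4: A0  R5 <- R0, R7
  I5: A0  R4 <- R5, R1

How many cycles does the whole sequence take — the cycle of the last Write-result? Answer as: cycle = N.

c1: issue I1 (A0)
c2: I1 read-ops; issue I2 (A1)
c3: I1 finished on A0; I2 read-ops; issue I3 (M1)
c4: I1→R7; I3 read-ops
c5: I2 finished on A1; issue I4 (A0)
c6: I2→R1
c9: I3 finished on M1
c10: I3→R0
c11: I4 read-ops
c12: I4 finished on A0
c13: I4→R5
c14: issue I5 (A0)
c15: I5 read-ops
c16: I5 finished on A0
c17: I5→R4

cycle = 17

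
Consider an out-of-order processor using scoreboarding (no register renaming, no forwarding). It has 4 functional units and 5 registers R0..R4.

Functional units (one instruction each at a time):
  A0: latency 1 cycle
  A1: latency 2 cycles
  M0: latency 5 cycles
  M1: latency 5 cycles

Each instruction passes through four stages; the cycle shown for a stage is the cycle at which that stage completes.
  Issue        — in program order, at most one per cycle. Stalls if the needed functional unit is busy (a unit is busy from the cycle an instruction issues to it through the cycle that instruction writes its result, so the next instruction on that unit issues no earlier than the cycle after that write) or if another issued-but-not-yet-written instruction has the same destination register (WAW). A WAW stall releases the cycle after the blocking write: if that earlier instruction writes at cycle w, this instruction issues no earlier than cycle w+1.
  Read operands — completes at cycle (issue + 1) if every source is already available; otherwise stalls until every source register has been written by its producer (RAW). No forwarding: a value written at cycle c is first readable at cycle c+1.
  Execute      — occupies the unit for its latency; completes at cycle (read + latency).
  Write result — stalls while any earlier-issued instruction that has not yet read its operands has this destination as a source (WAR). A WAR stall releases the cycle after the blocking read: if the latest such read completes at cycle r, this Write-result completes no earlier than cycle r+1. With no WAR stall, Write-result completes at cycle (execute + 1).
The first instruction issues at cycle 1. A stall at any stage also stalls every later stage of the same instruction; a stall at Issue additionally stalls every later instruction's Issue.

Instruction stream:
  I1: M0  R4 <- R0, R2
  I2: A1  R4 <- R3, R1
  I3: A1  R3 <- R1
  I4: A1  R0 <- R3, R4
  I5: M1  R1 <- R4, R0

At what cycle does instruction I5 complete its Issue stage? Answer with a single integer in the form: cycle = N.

cycle = 20

I1 -> (1, 2, 7, 8)
I2 -> (9, 10, 12, 13)  // WAW R4: wait I1 write@8
I3 -> (14, 15, 17, 18)  // struct: A1 busy until I2 writes@13
I4 -> (19, 20, 22, 23)  // struct: A1 busy until I3 writes@18
I5 -> (20, 24, 29, 30)  // RAW R0: wait I4 write@23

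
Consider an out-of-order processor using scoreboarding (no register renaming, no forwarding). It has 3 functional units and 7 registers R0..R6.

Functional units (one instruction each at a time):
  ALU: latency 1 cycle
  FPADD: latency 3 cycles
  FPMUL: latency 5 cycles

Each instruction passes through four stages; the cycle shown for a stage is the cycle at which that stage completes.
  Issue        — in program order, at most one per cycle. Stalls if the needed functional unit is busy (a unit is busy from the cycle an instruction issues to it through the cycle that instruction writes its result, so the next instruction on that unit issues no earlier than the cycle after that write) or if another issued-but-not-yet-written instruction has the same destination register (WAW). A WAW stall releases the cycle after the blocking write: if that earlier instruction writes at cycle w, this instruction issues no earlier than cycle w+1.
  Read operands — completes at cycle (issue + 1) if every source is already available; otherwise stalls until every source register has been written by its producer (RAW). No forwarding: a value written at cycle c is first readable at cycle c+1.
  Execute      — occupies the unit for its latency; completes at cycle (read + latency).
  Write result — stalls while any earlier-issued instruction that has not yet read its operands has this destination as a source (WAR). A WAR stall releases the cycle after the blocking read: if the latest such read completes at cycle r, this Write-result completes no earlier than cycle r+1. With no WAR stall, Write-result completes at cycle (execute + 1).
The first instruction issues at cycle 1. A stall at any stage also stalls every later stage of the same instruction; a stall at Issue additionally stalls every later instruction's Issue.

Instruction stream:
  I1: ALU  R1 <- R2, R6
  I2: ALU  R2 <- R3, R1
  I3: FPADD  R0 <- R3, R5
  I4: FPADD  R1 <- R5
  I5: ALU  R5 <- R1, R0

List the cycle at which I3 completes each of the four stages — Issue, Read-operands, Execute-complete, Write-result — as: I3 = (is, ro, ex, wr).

cycle 1: I1 dispatched to ALU
cycle 2: I1 operands ready
cycle 3: I1 complete
cycle 4: R1←I1
cycle 5: I2 dispatched to ALU
cycle 6: I2 operands ready, I3 dispatched to FPADD
cycle 7: I2 complete, I3 operands ready
cycle 8: R2←I2
cycle 10: I3 complete
cycle 11: R0←I3
cycle 12: I4 dispatched to FPADD
cycle 13: I4 operands ready, I5 dispatched to ALU
cycle 16: I4 complete
cycle 17: R1←I4
cycle 18: I5 operands ready
cycle 19: I5 complete
cycle 20: R5←I5

I3 = (6, 7, 10, 11)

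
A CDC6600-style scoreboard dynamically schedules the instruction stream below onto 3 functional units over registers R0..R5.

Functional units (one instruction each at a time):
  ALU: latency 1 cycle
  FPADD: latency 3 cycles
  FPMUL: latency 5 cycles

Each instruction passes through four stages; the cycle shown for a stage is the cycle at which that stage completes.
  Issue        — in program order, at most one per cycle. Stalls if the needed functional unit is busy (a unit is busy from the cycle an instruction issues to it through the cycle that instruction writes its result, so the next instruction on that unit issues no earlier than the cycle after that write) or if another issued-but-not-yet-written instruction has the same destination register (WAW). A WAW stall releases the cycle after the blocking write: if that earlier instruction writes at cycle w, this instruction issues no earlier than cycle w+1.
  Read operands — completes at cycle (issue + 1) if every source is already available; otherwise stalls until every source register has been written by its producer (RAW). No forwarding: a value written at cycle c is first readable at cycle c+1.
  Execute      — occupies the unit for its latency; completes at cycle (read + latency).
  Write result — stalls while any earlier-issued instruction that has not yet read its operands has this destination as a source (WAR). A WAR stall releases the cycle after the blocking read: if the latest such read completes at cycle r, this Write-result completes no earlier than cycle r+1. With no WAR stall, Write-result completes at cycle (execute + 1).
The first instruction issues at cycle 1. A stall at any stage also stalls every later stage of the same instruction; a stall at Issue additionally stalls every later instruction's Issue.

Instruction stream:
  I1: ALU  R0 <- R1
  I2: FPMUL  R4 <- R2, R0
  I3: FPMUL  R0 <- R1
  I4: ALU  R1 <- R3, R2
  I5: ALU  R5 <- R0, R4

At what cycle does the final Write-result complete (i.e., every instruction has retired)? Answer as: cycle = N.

  I1 | 1 | 2 | 3 | 4
  I2 | 2 | 5 | 10 | 11   RAW R0: wait I1 write@4
  I3 | 12 | 13 | 18 | 19   struct: FPMUL busy until I2 writes@11
  I4 | 13 | 14 | 15 | 16
  I5 | 17 | 20 | 21 | 22   struct: ALU busy until I4 writes@16 · RAW R0: wait I3 write@19

cycle = 22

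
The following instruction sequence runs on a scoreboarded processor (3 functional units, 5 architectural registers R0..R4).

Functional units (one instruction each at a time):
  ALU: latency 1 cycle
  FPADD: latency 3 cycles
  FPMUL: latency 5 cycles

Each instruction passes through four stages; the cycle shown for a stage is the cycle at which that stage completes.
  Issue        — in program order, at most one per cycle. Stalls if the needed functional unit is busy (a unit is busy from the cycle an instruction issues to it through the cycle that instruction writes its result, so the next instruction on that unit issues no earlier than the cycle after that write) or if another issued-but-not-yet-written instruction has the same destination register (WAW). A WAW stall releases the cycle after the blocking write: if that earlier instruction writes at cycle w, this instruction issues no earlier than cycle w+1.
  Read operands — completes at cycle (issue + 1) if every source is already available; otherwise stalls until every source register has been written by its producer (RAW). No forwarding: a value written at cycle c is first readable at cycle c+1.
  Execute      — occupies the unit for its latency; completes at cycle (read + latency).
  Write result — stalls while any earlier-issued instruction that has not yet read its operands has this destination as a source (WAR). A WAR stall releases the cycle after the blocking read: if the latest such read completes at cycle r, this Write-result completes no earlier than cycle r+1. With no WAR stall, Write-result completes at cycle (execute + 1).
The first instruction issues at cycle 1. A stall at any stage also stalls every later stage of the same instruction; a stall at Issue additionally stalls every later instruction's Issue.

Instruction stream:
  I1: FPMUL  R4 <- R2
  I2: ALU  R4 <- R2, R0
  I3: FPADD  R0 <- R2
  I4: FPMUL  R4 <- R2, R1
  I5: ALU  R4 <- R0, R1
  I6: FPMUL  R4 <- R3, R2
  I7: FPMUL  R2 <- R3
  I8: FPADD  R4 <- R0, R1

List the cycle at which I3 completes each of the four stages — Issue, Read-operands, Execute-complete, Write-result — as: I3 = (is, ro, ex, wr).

c1: I1 dispatched to FPMUL
c2: I1 operands ready
c7: I1 complete
c8: R4←I1
c9: I2 dispatched to ALU
c10: I2 operands ready | I3 dispatched to FPADD
c11: I2 complete | I3 operands ready
c12: R4←I2
c13: I4 dispatched to FPMUL
c14: I3 complete | I4 operands ready
c15: R0←I3
c19: I4 complete
c20: R4←I4
c21: I5 dispatched to ALU
c22: I5 operands ready
c23: I5 complete
c24: R4←I5
c25: I6 dispatched to FPMUL
c26: I6 operands ready
c31: I6 complete
c32: R4←I6
c33: I7 dispatched to FPMUL
c34: I7 operands ready | I8 dispatched to FPADD
c35: I8 operands ready
c38: I8 complete
c39: I7 complete | R4←I8
c40: R2←I7

I3 = (10, 11, 14, 15)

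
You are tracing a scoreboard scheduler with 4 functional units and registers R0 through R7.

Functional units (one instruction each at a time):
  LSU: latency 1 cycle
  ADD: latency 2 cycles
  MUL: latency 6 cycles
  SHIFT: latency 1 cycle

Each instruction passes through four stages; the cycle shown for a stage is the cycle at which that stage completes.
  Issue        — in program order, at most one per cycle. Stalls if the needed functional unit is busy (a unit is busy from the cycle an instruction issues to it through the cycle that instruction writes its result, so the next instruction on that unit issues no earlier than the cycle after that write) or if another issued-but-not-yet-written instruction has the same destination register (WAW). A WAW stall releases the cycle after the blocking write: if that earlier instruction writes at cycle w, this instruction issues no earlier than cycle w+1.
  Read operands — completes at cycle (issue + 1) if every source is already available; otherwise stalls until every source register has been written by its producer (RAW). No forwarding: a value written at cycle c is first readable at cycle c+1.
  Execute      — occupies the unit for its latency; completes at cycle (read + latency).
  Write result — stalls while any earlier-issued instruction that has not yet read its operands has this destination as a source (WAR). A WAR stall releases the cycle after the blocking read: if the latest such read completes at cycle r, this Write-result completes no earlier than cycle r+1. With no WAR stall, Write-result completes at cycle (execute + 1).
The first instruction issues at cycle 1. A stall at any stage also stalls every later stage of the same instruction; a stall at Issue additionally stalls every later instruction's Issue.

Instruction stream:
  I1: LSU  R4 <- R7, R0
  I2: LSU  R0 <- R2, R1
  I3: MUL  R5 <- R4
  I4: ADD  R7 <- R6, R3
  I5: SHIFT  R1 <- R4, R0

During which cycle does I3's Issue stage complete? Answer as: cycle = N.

cycle = 6

c1: I1 dispatched to LSU
c2: I1 operands ready
c3: I1 complete
c4: R4←I1
c5: I2 dispatched to LSU
c6: I2 operands ready, I3 dispatched to MUL
c7: I2 complete, I3 operands ready, I4 dispatched to ADD
c8: R0←I2, I4 operands ready, I5 dispatched to SHIFT
c9: I5 operands ready
c10: I4 complete, I5 complete
c11: R7←I4, R1←I5
c13: I3 complete
c14: R5←I3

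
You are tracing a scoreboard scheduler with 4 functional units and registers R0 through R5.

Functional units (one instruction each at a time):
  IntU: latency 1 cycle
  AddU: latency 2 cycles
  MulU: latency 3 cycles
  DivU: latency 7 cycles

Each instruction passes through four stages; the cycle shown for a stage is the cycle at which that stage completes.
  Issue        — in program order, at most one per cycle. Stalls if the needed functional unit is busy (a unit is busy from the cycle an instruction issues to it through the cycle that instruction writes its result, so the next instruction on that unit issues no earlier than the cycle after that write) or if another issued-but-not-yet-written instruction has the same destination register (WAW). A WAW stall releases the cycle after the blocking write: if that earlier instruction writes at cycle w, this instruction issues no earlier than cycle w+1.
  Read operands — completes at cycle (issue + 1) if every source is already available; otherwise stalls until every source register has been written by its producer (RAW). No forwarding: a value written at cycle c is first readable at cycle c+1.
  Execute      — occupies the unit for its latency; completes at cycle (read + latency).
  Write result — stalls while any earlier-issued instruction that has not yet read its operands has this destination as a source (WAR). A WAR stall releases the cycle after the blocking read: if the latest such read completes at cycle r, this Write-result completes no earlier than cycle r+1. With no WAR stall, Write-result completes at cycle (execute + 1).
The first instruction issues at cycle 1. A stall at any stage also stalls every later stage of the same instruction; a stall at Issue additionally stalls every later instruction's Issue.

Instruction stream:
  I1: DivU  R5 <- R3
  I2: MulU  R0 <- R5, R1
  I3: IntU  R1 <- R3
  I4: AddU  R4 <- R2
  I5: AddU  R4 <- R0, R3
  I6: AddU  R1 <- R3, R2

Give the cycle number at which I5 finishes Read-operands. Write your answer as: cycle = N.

[I1] 1/2/9/10
[I2] 2/11/14/15  (RAW R5: wait I1 write@10)
[I3] 3/4/5/12  (WAR R1: wait I2 read@11)
[I4] 4/5/7/8
[I5] 9/16/18/19  (struct: AddU busy until I4 writes@8; RAW R0: wait I2 write@15)
[I6] 20/21/23/24  (struct: AddU busy until I5 writes@19)

cycle = 16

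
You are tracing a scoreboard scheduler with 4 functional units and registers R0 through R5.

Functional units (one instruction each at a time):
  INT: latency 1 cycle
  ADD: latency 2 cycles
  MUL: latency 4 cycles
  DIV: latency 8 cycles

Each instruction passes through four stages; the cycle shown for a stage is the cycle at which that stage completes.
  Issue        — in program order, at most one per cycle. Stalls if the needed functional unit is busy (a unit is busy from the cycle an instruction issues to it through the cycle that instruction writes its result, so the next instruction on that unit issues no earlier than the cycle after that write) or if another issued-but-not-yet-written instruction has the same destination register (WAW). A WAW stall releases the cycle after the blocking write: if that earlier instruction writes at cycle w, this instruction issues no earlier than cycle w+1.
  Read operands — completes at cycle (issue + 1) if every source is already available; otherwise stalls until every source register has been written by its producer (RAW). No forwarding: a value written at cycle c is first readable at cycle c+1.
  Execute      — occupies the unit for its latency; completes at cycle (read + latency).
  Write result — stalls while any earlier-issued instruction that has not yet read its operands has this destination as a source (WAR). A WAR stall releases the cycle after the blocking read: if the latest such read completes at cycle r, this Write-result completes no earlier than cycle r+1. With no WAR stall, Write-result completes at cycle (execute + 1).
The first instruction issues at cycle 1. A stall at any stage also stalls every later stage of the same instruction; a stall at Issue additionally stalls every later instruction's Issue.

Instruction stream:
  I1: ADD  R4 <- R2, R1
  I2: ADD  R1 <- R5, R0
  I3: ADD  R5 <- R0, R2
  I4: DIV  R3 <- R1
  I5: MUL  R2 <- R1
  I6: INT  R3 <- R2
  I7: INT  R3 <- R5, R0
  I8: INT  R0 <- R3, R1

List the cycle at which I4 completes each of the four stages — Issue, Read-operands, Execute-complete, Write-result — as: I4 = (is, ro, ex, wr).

I4 = (12, 13, 21, 22)

1) issue 1, read 2, done 4, write 5
2) issue 6, read 7, done 9, write 10  <struct: ADD busy until I1 writes@5>
3) issue 11, read 12, done 14, write 15  <struct: ADD busy until I2 writes@10>
4) issue 12, read 13, done 21, write 22
5) issue 13, read 14, done 18, write 19
6) issue 23, read 24, done 25, write 26  <WAW R3: wait I4 write@22>
7) issue 27, read 28, done 29, write 30  <struct: INT busy until I6 writes@26>
8) issue 31, read 32, done 33, write 34  <struct: INT busy until I7 writes@30>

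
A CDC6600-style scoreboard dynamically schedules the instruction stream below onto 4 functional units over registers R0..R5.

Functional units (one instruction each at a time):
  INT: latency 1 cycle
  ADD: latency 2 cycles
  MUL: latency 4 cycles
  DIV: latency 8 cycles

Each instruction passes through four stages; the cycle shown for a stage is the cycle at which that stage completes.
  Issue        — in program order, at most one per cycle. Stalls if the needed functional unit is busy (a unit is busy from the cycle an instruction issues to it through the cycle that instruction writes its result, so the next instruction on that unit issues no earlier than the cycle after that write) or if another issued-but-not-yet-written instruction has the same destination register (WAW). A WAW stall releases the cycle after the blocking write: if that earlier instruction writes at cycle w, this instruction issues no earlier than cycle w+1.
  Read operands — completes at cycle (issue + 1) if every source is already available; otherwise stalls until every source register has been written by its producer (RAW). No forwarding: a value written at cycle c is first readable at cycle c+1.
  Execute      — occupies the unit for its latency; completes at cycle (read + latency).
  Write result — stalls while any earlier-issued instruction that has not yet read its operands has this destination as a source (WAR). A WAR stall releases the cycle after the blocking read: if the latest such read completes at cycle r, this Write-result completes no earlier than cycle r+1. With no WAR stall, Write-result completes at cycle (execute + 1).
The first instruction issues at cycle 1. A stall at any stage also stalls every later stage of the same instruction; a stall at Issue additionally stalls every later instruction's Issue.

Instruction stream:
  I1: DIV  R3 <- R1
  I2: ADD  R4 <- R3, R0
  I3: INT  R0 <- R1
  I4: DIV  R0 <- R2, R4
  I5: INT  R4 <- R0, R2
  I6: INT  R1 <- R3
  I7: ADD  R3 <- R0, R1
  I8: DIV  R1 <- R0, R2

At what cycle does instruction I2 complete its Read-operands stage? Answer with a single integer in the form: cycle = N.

cycle = 12

1) issue 1, read 2, done 10, write 11
2) issue 2, read 12, done 14, write 15  <RAW R3: wait I1 write@11>
3) issue 3, read 4, done 5, write 13  <WAR R0: wait I2 read@12>
4) issue 14, read 16, done 24, write 25  <WAW R0: wait I3 write@13 / RAW R4: wait I2 write@15>
5) issue 16, read 26, done 27, write 28  <WAW R4: wait I2 write@15 / RAW R0: wait I4 write@25>
6) issue 29, read 30, done 31, write 32  <struct: INT busy until I5 writes@28>
7) issue 30, read 33, done 35, write 36  <RAW R1: wait I6 write@32>
8) issue 33, read 34, done 42, write 43  <WAW R1: wait I6 write@32>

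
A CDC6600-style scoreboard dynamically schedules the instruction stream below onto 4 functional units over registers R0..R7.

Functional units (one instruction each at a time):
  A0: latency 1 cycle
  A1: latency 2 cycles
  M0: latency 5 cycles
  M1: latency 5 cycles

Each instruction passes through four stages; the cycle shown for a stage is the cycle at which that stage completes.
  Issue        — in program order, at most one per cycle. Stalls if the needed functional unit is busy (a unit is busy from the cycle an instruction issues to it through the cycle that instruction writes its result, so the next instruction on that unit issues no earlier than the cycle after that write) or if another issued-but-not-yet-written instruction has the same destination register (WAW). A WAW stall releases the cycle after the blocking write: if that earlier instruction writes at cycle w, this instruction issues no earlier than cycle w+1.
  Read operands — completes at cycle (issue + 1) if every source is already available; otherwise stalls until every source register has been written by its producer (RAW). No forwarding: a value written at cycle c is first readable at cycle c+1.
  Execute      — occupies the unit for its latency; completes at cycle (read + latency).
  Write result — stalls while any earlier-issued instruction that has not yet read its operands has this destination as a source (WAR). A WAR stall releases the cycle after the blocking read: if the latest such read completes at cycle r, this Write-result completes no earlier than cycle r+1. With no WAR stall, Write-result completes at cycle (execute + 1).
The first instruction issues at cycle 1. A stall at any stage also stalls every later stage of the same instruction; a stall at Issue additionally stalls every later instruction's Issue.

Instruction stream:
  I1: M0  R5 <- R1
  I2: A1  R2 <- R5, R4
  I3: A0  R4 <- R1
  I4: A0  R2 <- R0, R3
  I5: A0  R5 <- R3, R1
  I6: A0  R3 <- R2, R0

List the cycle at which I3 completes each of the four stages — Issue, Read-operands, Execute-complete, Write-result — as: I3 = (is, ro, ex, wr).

[I1] 1/2/7/8
[I2] 2/9/11/12  (RAW R5: wait I1 write@8)
[I3] 3/4/5/10  (WAR R4: wait I2 read@9)
[I4] 13/14/15/16  (WAW R2: wait I2 write@12)
[I5] 17/18/19/20  (struct: A0 busy until I4 writes@16)
[I6] 21/22/23/24  (struct: A0 busy until I5 writes@20)

I3 = (3, 4, 5, 10)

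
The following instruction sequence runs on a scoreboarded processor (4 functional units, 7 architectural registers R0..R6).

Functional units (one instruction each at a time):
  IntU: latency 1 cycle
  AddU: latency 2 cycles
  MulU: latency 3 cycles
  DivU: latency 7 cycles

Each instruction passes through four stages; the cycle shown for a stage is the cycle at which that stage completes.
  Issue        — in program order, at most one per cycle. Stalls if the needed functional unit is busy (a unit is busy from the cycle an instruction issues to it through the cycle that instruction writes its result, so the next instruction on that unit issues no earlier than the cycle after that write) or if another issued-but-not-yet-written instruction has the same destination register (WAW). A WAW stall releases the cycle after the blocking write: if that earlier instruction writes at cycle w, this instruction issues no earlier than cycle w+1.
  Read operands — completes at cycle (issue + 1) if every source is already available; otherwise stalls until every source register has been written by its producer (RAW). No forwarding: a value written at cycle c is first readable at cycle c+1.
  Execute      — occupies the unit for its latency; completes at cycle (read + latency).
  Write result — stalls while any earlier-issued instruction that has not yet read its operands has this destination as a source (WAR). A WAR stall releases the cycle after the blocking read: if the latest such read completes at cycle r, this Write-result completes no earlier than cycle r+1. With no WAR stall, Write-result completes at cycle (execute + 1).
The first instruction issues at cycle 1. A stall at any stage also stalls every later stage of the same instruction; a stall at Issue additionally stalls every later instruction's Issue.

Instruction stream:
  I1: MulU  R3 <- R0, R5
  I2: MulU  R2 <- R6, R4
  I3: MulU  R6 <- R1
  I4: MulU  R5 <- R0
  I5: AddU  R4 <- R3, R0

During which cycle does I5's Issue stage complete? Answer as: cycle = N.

cycle = 20

c1: I1 dispatched to MulU
c2: I1 operands ready
c5: I1 complete
c6: R3←I1
c7: I2 dispatched to MulU
c8: I2 operands ready
c11: I2 complete
c12: R2←I2
c13: I3 dispatched to MulU
c14: I3 operands ready
c17: I3 complete
c18: R6←I3
c19: I4 dispatched to MulU
c20: I4 operands ready; I5 dispatched to AddU
c21: I5 operands ready
c23: I4 complete; I5 complete
c24: R5←I4; R4←I5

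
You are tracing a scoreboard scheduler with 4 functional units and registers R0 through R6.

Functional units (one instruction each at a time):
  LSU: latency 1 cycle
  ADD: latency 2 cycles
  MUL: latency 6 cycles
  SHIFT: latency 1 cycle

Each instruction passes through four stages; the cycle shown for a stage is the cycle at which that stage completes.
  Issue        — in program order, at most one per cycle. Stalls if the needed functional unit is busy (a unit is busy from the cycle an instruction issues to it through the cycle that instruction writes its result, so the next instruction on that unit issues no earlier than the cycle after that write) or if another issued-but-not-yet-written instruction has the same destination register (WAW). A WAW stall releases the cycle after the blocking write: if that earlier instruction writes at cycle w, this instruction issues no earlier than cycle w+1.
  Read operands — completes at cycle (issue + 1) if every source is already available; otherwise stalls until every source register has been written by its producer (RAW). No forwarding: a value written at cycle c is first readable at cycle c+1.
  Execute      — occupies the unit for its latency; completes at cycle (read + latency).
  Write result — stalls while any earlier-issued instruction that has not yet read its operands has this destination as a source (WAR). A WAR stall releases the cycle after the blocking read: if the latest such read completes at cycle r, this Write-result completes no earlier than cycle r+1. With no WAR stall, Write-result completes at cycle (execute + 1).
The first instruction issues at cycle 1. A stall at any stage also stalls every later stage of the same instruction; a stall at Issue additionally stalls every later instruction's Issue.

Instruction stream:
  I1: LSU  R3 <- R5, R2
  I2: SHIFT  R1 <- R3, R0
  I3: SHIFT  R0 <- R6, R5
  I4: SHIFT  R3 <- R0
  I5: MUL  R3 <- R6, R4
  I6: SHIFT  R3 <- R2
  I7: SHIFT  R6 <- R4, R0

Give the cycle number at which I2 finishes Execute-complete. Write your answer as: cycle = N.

cycle = 6

1) issue 1, read 2, done 3, write 4
2) issue 2, read 5, done 6, write 7  <RAW R3: wait I1 write@4>
3) issue 8, read 9, done 10, write 11  <struct: SHIFT busy until I2 writes@7>
4) issue 12, read 13, done 14, write 15  <struct: SHIFT busy until I3 writes@11>
5) issue 16, read 17, done 23, write 24  <WAW R3: wait I4 write@15>
6) issue 25, read 26, done 27, write 28  <WAW R3: wait I5 write@24>
7) issue 29, read 30, done 31, write 32  <struct: SHIFT busy until I6 writes@28>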